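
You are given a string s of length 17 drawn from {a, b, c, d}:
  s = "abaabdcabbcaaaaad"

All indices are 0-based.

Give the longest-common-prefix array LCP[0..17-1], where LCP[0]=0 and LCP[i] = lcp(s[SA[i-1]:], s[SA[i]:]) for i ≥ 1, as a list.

rank→(start, suffix):
  0 → (11, 'aaaaad')
  1 → (12, 'aaaad')
  2 → (13, 'aaad')
  3 → (2, 'aabdcabbcaaaaad')
  4 → (14, 'aad')
  5 → (0, 'abaabdcabbcaaaaad')
  6 → (7, 'abbcaaaaad')
  7 → (3, 'abdcabbcaaaaad')
  8 → (15, 'ad')
  9 → (1, 'baabdcabbcaaaaad')
  10 → (8, 'bbcaaaaad')
  11 → (9, 'bcaaaaad')
  12 → (4, 'bdcabbcaaaaad')
  13 → (10, 'caaaaad')
  14 → (6, 'cabbcaaaaad')
  15 → (16, 'd')
  16 → (5, 'dcabbcaaaaad')

SA = [11, 12, 13, 2, 14, 0, 7, 3, 15, 1, 8, 9, 4, 10, 6, 16, 5]
[i] adj suffixes → lcp
  [1] 11/12 → 4 ('aaaa')
  [2] 12/13 → 3 ('aaa')
  [3] 13/2 → 2 ('aa')
  [4] 2/14 → 2 ('aa')
  [5] 14/0 → 1 ('a')
  [6] 0/7 → 2 ('ab')
  [7] 7/3 → 2 ('ab')
  [8] 3/15 → 1 ('a')
  [9] 15/1 → 0 ('')
  [10] 1/8 → 1 ('b')
  [11] 8/9 → 1 ('b')
  [12] 9/4 → 1 ('b')
  [13] 4/10 → 0 ('')
  [14] 10/6 → 2 ('ca')
  [15] 6/16 → 0 ('')
  [16] 16/5 → 1 ('d')

[0, 4, 3, 2, 2, 1, 2, 2, 1, 0, 1, 1, 1, 0, 2, 0, 1]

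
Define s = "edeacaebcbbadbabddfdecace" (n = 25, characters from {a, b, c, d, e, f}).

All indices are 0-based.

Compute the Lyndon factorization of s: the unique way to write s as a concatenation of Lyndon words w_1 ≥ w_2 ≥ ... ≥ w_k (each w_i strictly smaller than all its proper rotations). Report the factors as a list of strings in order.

["e", "de", "acaebcbbadb", "abddfdecace"]

emit factor 1: 'e' (i=0, period=1)
emit factor 2: 'de' (i=1, period=2)
emit factor 3: 'acaebcbbadb' (i=3, period=11)
emit factor 4: 'abddfdecace' (i=14, period=11)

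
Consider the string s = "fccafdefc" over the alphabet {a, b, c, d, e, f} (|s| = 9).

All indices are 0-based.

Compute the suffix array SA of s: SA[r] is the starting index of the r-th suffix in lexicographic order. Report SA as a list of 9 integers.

sorted suffixes:
  #0 SA[0]=3  'afdefc'
  #1 SA[1]=8  'c'
  #2 SA[2]=2  'cafdefc'
  #3 SA[3]=1  'ccafdefc'
  #4 SA[4]=5  'defc'
  #5 SA[5]=6  'efc'
  #6 SA[6]=7  'fc'
  #7 SA[7]=0  'fccafdefc'
  #8 SA[8]=4  'fdefc'

[3, 8, 2, 1, 5, 6, 7, 0, 4]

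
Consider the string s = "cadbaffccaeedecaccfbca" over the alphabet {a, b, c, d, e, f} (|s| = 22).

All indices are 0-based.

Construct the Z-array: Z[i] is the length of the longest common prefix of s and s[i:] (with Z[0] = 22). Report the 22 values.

Z[0]=22
i=1: fresh scan; Z[1]=0
i=2: fresh scan; Z[2]=0
i=3: fresh scan; Z[3]=0
i=4: fresh scan; Z[4]=0
i=5: fresh scan; Z[5]=0
i=6: fresh scan; Z[6]=0
i=7: fresh scan; Z[7]=1 grow→box=[7,8)
i=8: fresh scan; Z[8]=2 grow→box=[8,10)
i=9: min(r-i=1, Z[1]=0)=0; Z[9]=0
i=10: fresh scan; Z[10]=0
i=11: fresh scan; Z[11]=0
i=12: fresh scan; Z[12]=0
i=13: fresh scan; Z[13]=0
i=14: fresh scan; Z[14]=2 grow→box=[14,16)
i=15: min(r-i=1, Z[1]=0)=0; Z[15]=0
i=16: fresh scan; Z[16]=1 grow→box=[16,17)
i=17: fresh scan; Z[17]=1 grow→box=[17,18)
i=18: fresh scan; Z[18]=0
i=19: fresh scan; Z[19]=0
i=20: fresh scan; Z[20]=2 grow→box=[20,22)
i=21: min(r-i=1, Z[1]=0)=0; Z[21]=0

[22, 0, 0, 0, 0, 0, 0, 1, 2, 0, 0, 0, 0, 0, 2, 0, 1, 1, 0, 0, 2, 0]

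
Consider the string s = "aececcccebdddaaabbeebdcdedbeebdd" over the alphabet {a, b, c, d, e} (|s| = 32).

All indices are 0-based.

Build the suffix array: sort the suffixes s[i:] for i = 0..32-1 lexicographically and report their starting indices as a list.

sorted suffixes:
  #0 SA[0]=13  'aaabbeebdcdedbeebdd'
  #1 SA[1]=14  'aabbeebdcdedbeebdd'
  #2 SA[2]=15  'abbeebdcdedbeebdd'
  #3 SA[3]=0  'aececcccebdddaaabbeebdcdedbeebdd'
  #4 SA[4]=16  'bbeebdcdedbeebdd'
  #5 SA[5]=20  'bdcdedbeebdd'
  #6 SA[6]=29  'bdd'
  #7 SA[7]=9  'bdddaaabbeebdcdedbeebdd'
  #8 SA[8]=17  'beebdcdedbeebdd'
  #9 SA[9]=26  'beebdd'
  #10 SA[10]=4  'ccccebdddaaabbeebdcdedbeebdd'
  #11 SA[11]=5  'cccebdddaaabbeebdcdedbeebdd'
  #12 SA[12]=6  'ccebdddaaabbeebdcdedbeebdd'
  #13 SA[13]=22  'cdedbeebdd'
  #14 SA[14]=7  'cebdddaaabbeebdcdedbeebdd'
  #15 SA[15]=2  'ceccccebdddaaabbeebdcdedbeebdd'
  #16 SA[16]=31  'd'
  #17 SA[17]=12  'daaabbeebdcdedbeebdd'
  #18 SA[18]=25  'dbeebdd'
  #19 SA[19]=21  'dcdedbeebdd'
  #20 SA[20]=30  'dd'
  #21 SA[21]=11  'ddaaabbeebdcdedbeebdd'
  #22 SA[22]=10  'dddaaabbeebdcdedbeebdd'
  #23 SA[23]=23  'dedbeebdd'
  #24 SA[24]=19  'ebdcdedbeebdd'
  #25 SA[25]=28  'ebdd'
  #26 SA[26]=8  'ebdddaaabbeebdcdedbeebdd'
  #27 SA[27]=3  'eccccebdddaaabbeebdcdedbeebdd'
  #28 SA[28]=1  'ececcccebdddaaabbeebdcdedbeebdd'
  #29 SA[29]=24  'edbeebdd'
  #30 SA[30]=18  'eebdcdedbeebdd'
  #31 SA[31]=27  'eebdd'

[13, 14, 15, 0, 16, 20, 29, 9, 17, 26, 4, 5, 6, 22, 7, 2, 31, 12, 25, 21, 30, 11, 10, 23, 19, 28, 8, 3, 1, 24, 18, 27]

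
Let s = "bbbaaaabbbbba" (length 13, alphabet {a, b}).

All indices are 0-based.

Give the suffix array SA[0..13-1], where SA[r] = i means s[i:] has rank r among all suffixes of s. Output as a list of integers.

[12, 3, 4, 5, 6, 11, 2, 10, 1, 9, 0, 8, 7]

sorted suffixes:
  #0 SA[0]=12  'a'
  #1 SA[1]=3  'aaaabbbbba'
  #2 SA[2]=4  'aaabbbbba'
  #3 SA[3]=5  'aabbbbba'
  #4 SA[4]=6  'abbbbba'
  #5 SA[5]=11  'ba'
  #6 SA[6]=2  'baaaabbbbba'
  #7 SA[7]=10  'bba'
  #8 SA[8]=1  'bbaaaabbbbba'
  #9 SA[9]=9  'bbba'
  #10 SA[10]=0  'bbbaaaabbbbba'
  #11 SA[11]=8  'bbbba'
  #12 SA[12]=7  'bbbbba'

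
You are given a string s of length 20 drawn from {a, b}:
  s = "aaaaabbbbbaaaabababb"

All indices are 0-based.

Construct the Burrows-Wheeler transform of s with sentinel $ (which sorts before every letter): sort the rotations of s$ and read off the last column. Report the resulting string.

b$baaaaaabbabbaaabbba

rank  rotation               last
    0  $aaaaabbbbbaaaabababb  b
    1  aaaaabbbbbaaaabababb$  $
    2  aaaabababb$aaaaabbbbb  b
    3  aaaabbbbbaaaabababb$a  a
    4  aaabababb$aaaaabbbbba  a
    5  aaabbbbbaaaabababb$aa  a
    6  aabababb$aaaaabbbbbaa  a
    7  aabbbbbaaaabababb$aaa  a
    8  abababb$aaaaabbbbbaaa  a
    9  ababb$aaaaabbbbbaaaab  b
   10  abb$aaaaabbbbbaaaabab  b
   11  abbbbbaaaabababb$aaaa  a
   12  b$aaaaabbbbbaaaababab  b
   13  baaaabababb$aaaaabbbb  b
   14  bababb$aaaaabbbbbaaaa  a
   15  babb$aaaaabbbbbaaaaba  a
   16  bb$aaaaabbbbbaaaababa  a
   17  bbaaaabababb$aaaaabbb  b
   18  bbbaaaabababb$aaaaabb  b
   19  bbbbaaaabababb$aaaaab  b
   20  bbbbbaaaabababb$aaaaa  a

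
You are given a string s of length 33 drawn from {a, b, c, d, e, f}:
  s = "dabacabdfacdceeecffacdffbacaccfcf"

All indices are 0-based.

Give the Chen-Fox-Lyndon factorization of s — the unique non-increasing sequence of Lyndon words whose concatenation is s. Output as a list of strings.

["d", "abacabdfacdceeecffacdffbacaccfcf"]

emit factor 1: 'd' (i=0, period=1)
emit factor 2: 'abacabdfacdceeecffacdffbacaccfcf' (i=1, period=32)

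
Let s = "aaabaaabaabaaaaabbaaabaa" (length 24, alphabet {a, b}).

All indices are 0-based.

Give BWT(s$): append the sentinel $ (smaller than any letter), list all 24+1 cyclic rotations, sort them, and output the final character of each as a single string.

rank  rotation                   last
    0  $aaabaaabaabaaaaabbaaabaa  a
    1  a$aaabaaabaabaaaaabbaaaba  a
    2  aa$aaabaaabaabaaaaabbaaab  b
    3  aaaaabbaaabaa$aaabaaabaab  b
    4  aaaabbaaabaa$aaabaaabaaba  a
    5  aaabaa$aaabaaabaabaaaaabb  b
    6  aaabaaabaabaaaaabbaaabaa$  $
    7  aaabaabaaaaabbaaabaa$aaab  b
    8  aaabbaaabaa$aaabaaabaabaa  a
    9  aabaa$aaabaaabaabaaaaabba  a
   10  aabaaaaabbaaabaa$aaabaaab  b
   11  aabaaabaabaaaaabbaaabaa$a  a
   12  aabaabaaaaabbaaabaa$aaaba  a
   13  aabbaaabaa$aaabaaabaabaaa  a
   14  abaa$aaabaaabaabaaaaabbaa  a
   15  abaaaaabbaaabaa$aaabaaaba  a
   16  abaaabaabaaaaabbaaabaa$aa  a
   17  abaabaaaaabbaaabaa$aaabaa  a
   18  abbaaabaa$aaabaaabaabaaaa  a
   19  baa$aaabaaabaabaaaaabbaaa  a
   20  baaaaabbaaabaa$aaabaaabaa  a
   21  baaabaa$aaabaaabaabaaaaab  b
   22  baaabaabaaaaabbaaabaa$aaa  a
   23  baabaaaaabbaaabaa$aaabaaa  a
   24  bbaaabaa$aaabaaabaabaaaaa  a

aabbab$baabaaaaaaaaaabaaa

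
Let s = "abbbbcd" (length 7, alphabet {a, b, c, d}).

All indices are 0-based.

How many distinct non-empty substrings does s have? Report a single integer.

sorted suffixes:
  #0 SA[0]=0  'abbbbcd'
  #1 SA[1]=1  'bbbbcd'
  #2 SA[2]=2  'bbbcd'
  #3 SA[3]=3  'bbcd'
  #4 SA[4]=4  'bcd'
  #5 SA[5]=5  'cd'
  #6 SA[6]=6  'd'

SA = [0, 1, 2, 3, 4, 5, 6]
[i] adj suffixes → lcp
  [1] 0/1 → 0 ('')
  [2] 1/2 → 3 ('bbb')
  [3] 2/3 → 2 ('bb')
  [4] 3/4 → 1 ('b')
  [5] 4/5 → 0 ('')
  [6] 5/6 → 0 ('')

n(n+1)/2 = 7·8/2 = 28
Σ LCP = 0 + 0 + 3 + 2 + 1 + 0 + 0 = 6
distinct = 28 − 6 = 22

22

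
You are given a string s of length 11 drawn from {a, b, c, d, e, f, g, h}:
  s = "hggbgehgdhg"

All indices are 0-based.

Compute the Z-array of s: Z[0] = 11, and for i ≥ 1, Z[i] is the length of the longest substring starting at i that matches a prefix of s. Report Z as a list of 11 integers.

[11, 0, 0, 0, 0, 0, 2, 0, 0, 2, 0]

Z[0]=11
i=1: i≥r, start 0; Z[1]=0
i=2: i≥r, start 0; Z[2]=0
i=3: i≥r, start 0; Z[3]=0
i=4: i≥r, start 0; Z[4]=0
i=5: i≥r, start 0; Z[5]=0
i=6: i≥r, start 0; Z[6]=2 extend→box=[6,8)
i=7: min(r-i=1, Z[1]=0)=0; Z[7]=0
i=8: i≥r, start 0; Z[8]=0
i=9: i≥r, start 0; Z[9]=2 extend→box=[9,11)
i=10: min(r-i=1, Z[1]=0)=0; Z[10]=0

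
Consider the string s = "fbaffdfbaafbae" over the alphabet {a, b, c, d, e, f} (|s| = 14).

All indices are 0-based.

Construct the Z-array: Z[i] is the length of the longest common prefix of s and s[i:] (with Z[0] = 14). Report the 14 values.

[14, 0, 0, 1, 1, 0, 3, 0, 0, 0, 3, 0, 0, 0]

Z[0]=14
i=1: outside box; Z[1]=0
i=2: outside box; Z[2]=0
i=3: outside box; Z[3]=1 scan→box=[3,4)
i=4: outside box; Z[4]=1 scan→box=[4,5)
i=5: outside box; Z[5]=0
i=6: outside box; Z[6]=3 scan→box=[6,9)
i=7: min(r-i=2, Z[1]=0)=0; Z[7]=0
i=8: min(r-i=1, Z[2]=0)=0; Z[8]=0
i=9: outside box; Z[9]=0
i=10: outside box; Z[10]=3 scan→box=[10,13)
i=11: min(r-i=2, Z[1]=0)=0; Z[11]=0
i=12: min(r-i=1, Z[2]=0)=0; Z[12]=0
i=13: outside box; Z[13]=0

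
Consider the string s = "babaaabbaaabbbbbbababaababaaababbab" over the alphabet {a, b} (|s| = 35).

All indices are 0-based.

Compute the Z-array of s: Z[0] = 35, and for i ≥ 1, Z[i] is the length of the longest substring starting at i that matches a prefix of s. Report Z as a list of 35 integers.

Z[0]=35
i=1: fresh scan; Z[1]=0
i=2: fresh scan; Z[2]=2 scan→box=[2,4)
i=3: min(r-i=1, Z[1]=0)=0; Z[3]=0
i=4: fresh scan; Z[4]=0
i=5: fresh scan; Z[5]=0
i=6: fresh scan; Z[6]=1 scan→box=[6,7)
i=7: fresh scan; Z[7]=2 scan→box=[7,9)
i=8: min(r-i=1, Z[1]=0)=0; Z[8]=0
i=9: fresh scan; Z[9]=0
i=10: fresh scan; Z[10]=0
i=11: fresh scan; Z[11]=1 scan→box=[11,12)
i=12: fresh scan; Z[12]=1 scan→box=[12,13)
i=13: fresh scan; Z[13]=1 scan→box=[13,14)
i=14: fresh scan; Z[14]=1 scan→box=[14,15)
i=15: fresh scan; Z[15]=1 scan→box=[15,16)
i=16: fresh scan; Z[16]=4 scan→box=[16,20)
i=17: min(r-i=3, Z[1]=0)=0; Z[17]=0
i=18: min(r-i=2, Z[2]=2)=2; Z[18]=5 scan→box=[18,23)
i=19: min(r-i=4, Z[1]=0)=0; Z[19]=0
i=20: min(r-i=3, Z[2]=2)=2; Z[20]=2
i=21: min(r-i=2, Z[3]=0)=0; Z[21]=0
i=22: min(r-i=1, Z[4]=0)=0; Z[22]=0
i=23: fresh scan; Z[23]=7 scan→box=[23,30)
i=24: min(r-i=6, Z[1]=0)=0; Z[24]=0
i=25: min(r-i=5, Z[2]=2)=2; Z[25]=2
i=26: min(r-i=4, Z[3]=0)=0; Z[26]=0
i=27: min(r-i=3, Z[4]=0)=0; Z[27]=0
i=28: min(r-i=2, Z[5]=0)=0; Z[28]=0
i=29: min(r-i=1, Z[6]=1)=1; Z[29]=3 scan→box=[29,32)
i=30: min(r-i=2, Z[1]=0)=0; Z[30]=0
i=31: min(r-i=1, Z[2]=2)=1; Z[31]=1
i=32: fresh scan; Z[32]=3 scan→box=[32,35)
i=33: min(r-i=2, Z[1]=0)=0; Z[33]=0
i=34: min(r-i=1, Z[2]=2)=1; Z[34]=1

[35, 0, 2, 0, 0, 0, 1, 2, 0, 0, 0, 1, 1, 1, 1, 1, 4, 0, 5, 0, 2, 0, 0, 7, 0, 2, 0, 0, 0, 3, 0, 1, 3, 0, 1]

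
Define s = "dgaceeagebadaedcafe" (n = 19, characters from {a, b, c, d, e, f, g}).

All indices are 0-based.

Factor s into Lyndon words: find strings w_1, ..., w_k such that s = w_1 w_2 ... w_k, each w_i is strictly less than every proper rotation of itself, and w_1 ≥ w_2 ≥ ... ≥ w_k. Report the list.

emit factor 1: 'dg' (i=0, period=2)
emit factor 2: 'aceeagebadaedcafe' (i=2, period=17)

["dg", "aceeagebadaedcafe"]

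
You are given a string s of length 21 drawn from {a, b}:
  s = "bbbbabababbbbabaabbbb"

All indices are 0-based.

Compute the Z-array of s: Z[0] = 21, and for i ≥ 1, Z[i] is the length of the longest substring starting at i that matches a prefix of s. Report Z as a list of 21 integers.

Z[0]=21
i=1: i≥r, start 0; Z[1]=3 grow→box=[1,4)
i=2: min(r-i=2, Z[1]=3)=2; Z[2]=2
i=3: min(r-i=1, Z[2]=2)=1; Z[3]=1
i=4: i≥r, start 0; Z[4]=0
i=5: i≥r, start 0; Z[5]=1 grow→box=[5,6)
i=6: i≥r, start 0; Z[6]=0
i=7: i≥r, start 0; Z[7]=1 grow→box=[7,8)
i=8: i≥r, start 0; Z[8]=0
i=9: i≥r, start 0; Z[9]=7 grow→box=[9,16)
i=10: min(r-i=6, Z[1]=3)=3; Z[10]=3
i=11: min(r-i=5, Z[2]=2)=2; Z[11]=2
i=12: min(r-i=4, Z[3]=1)=1; Z[12]=1
i=13: min(r-i=3, Z[4]=0)=0; Z[13]=0
i=14: min(r-i=2, Z[5]=1)=1; Z[14]=1
i=15: min(r-i=1, Z[6]=0)=0; Z[15]=0
i=16: i≥r, start 0; Z[16]=0
i=17: i≥r, start 0; Z[17]=4 grow→box=[17,21)
i=18: min(r-i=3, Z[1]=3)=3; Z[18]=3
i=19: min(r-i=2, Z[2]=2)=2; Z[19]=2
i=20: min(r-i=1, Z[3]=1)=1; Z[20]=1

[21, 3, 2, 1, 0, 1, 0, 1, 0, 7, 3, 2, 1, 0, 1, 0, 0, 4, 3, 2, 1]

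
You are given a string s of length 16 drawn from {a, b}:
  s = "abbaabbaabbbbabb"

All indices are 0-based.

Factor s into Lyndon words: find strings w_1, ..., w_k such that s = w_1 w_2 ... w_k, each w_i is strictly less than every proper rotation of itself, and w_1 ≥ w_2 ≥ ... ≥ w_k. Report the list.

["abb", "aabbaabbbbabb"]

emit factor 1: 'abb' (i=0, period=3)
emit factor 2: 'aabbaabbbbabb' (i=3, period=13)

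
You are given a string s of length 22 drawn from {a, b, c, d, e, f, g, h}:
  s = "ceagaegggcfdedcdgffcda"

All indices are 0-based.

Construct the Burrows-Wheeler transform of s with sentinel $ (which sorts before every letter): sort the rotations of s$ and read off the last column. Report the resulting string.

adgefd$gcefccdafcgagdge

rank  rotation                 last
    0  $ceagaegggcfdedcdgffcda  a
    1  a$ceagaegggcfdedcdgffcd  d
    2  aegggcfdedcdgffcda$ceag  g
    3  agaegggcfdedcdgffcda$ce  e
    4  cda$ceagaegggcfdedcdgff  f
    5  cdgffcda$ceagaegggcfded  d
    6  ceagaegggcfdedcdgffcda$  $
    7  cfdedcdgffcda$ceagaeggg  g
    8  da$ceagaegggcfdedcdgffc  c
    9  dcdgffcda$ceagaegggcfde  e
   10  dedcdgffcda$ceagaegggcf  f
   11  dgffcda$ceagaegggcfdedc  c
   12  eagaegggcfdedcdgffcda$c  c
   13  edcdgffcda$ceagaegggcfd  d
   14  egggcfdedcdgffcda$ceaga  a
   15  fcda$ceagaegggcfdedcdgf  f
   16  fdedcdgffcda$ceagaegggc  c
   17  ffcda$ceagaegggcfdedcdg  g
   18  gaegggcfdedcdgffcda$cea  a
   19  gcfdedcdgffcda$ceagaegg  g
   20  gffcda$ceagaegggcfdedcd  d
   21  ggcfdedcdgffcda$ceagaeg  g
   22  gggcfdedcdgffcda$ceagae  e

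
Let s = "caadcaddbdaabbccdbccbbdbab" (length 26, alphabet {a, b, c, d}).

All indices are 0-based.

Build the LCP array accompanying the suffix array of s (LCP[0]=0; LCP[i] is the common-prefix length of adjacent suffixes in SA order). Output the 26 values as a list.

rank→(start, suffix):
  0 → (10, 'aabbccdbccbbdbab')
  1 → (1, 'aadcaddbdaabbccdbccbbdbab')
  2 → (24, 'ab')
  3 → (11, 'abbccdbccbbdbab')
  4 → (2, 'adcaddbdaabbccdbccbbdbab')
  5 → (5, 'addbdaabbccdbccbbdbab')
  6 → (25, 'b')
  7 → (23, 'bab')
  8 → (12, 'bbccdbccbbdbab')
  9 → (20, 'bbdbab')
  10 → (17, 'bccbbdbab')
  11 → (13, 'bccdbccbbdbab')
  12 → (8, 'bdaabbccdbccbbdbab')
  13 → (21, 'bdbab')
  14 → (0, 'caadcaddbdaabbccdbccbbdbab')
  15 → (4, 'caddbdaabbccdbccbbdbab')
  16 → (19, 'cbbdbab')
  17 → (18, 'ccbbdbab')
  18 → (14, 'ccdbccbbdbab')
  19 → (15, 'cdbccbbdbab')
  20 → (9, 'daabbccdbccbbdbab')
  21 → (22, 'dbab')
  22 → (16, 'dbccbbdbab')
  23 → (7, 'dbdaabbccdbccbbdbab')
  24 → (3, 'dcaddbdaabbccdbccbbdbab')
  25 → (6, 'ddbdaabbccdbccbbdbab')

SA = [10, 1, 24, 11, 2, 5, 25, 23, 12, 20, 17, 13, 8, 21, 0, 4, 19, 18, 14, 15, 9, 22, 16, 7, 3, 6]
[i] adj suffixes → lcp
  [1] 10/1 → 2 ('aa')
  [2] 1/24 → 1 ('a')
  [3] 24/11 → 2 ('ab')
  [4] 11/2 → 1 ('a')
  [5] 2/5 → 2 ('ad')
  [6] 5/25 → 0 ('')
  [7] 25/23 → 1 ('b')
  [8] 23/12 → 1 ('b')
  [9] 12/20 → 2 ('bb')
  [10] 20/17 → 1 ('b')
  [11] 17/13 → 3 ('bcc')
  [12] 13/8 → 1 ('b')
  [13] 8/21 → 2 ('bd')
  [14] 21/0 → 0 ('')
  [15] 0/4 → 2 ('ca')
  [16] 4/19 → 1 ('c')
  [17] 19/18 → 1 ('c')
  [18] 18/14 → 2 ('cc')
  [19] 14/15 → 1 ('c')
  [20] 15/9 → 0 ('')
  [21] 9/22 → 1 ('d')
  [22] 22/16 → 2 ('db')
  [23] 16/7 → 2 ('db')
  [24] 7/3 → 1 ('d')
  [25] 3/6 → 1 ('d')

[0, 2, 1, 2, 1, 2, 0, 1, 1, 2, 1, 3, 1, 2, 0, 2, 1, 1, 2, 1, 0, 1, 2, 2, 1, 1]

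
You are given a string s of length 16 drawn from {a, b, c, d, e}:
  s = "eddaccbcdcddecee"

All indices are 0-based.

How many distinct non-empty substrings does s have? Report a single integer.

rank | idx | suffix
   0 |   3 | accbcdcddecee
   1 |   6 | bcdcddecee
   2 |   5 | cbcdcddecee
   3 |   4 | ccbcdcddecee
   4 |   7 | cdcddecee
   5 |   9 | cddecee
   6 |  13 | cee
   7 |   2 | daccbcdcddecee
   8 |   8 | dcddecee
   9 |   1 | ddaccbcdcddecee
  10 |  10 | ddecee
  11 |  11 | decee
  12 |  15 | e
  13 |  12 | ecee
  14 |   0 | eddaccbcdcddecee
  15 |  14 | ee

SA = [3, 6, 5, 4, 7, 9, 13, 2, 8, 1, 10, 11, 15, 12, 0, 14]
[i] adj suffixes → lcp
  [1] 3/6 → 0 ('')
  [2] 6/5 → 0 ('')
  [3] 5/4 → 1 ('c')
  [4] 4/7 → 1 ('c')
  [5] 7/9 → 2 ('cd')
  [6] 9/13 → 1 ('c')
  [7] 13/2 → 0 ('')
  [8] 2/8 → 1 ('d')
  [9] 8/1 → 1 ('d')
  [10] 1/10 → 2 ('dd')
  [11] 10/11 → 1 ('d')
  [12] 11/15 → 0 ('')
  [13] 15/12 → 1 ('e')
  [14] 12/0 → 1 ('e')
  [15] 0/14 → 1 ('e')

n(n+1)/2 = 16·17/2 = 136
Σ LCP = 0 + 0 + 0 + 1 + 1 + 2 + 1 + 0 + 1 + 1 + 2 + 1 + 0 + 1 + 1 + 1 = 13
distinct = 136 − 13 = 123

123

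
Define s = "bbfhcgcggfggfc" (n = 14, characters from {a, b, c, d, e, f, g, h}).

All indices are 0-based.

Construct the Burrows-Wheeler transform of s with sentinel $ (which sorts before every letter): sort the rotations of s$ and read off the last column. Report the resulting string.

c$bfhgggbcggfcf

rank  rotation         last
    0  $bbfhcgcggfggfc  c
    1  bbfhcgcggfggfc$  $
    2  bfhcgcggfggfc$b  b
    3  c$bbfhcgcggfggf  f
    4  cgcggfggfc$bbfh  h
    5  cggfggfc$bbfhcg  g
    6  fc$bbfhcgcggfgg  g
    7  fggfc$bbfhcgcgg  g
    8  fhcgcggfggfc$bb  b
    9  gcggfggfc$bbfhc  c
   10  gfc$bbfhcgcggfg  g
   11  gfggfc$bbfhcgcg  g
   12  ggfc$bbfhcgcggf  f
   13  ggfggfc$bbfhcgc  c
   14  hcgcggfggfc$bbf  f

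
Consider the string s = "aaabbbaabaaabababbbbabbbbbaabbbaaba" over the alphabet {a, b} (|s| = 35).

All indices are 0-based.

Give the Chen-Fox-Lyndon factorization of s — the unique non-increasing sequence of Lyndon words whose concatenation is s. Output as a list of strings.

["aaabbbaab", "aaabababbbbabbbbbaabbbaab", "a"]

emit factor 1: 'aaabbbaab' (i=0, period=9)
emit factor 2: 'aaabababbbbabbbbbaabbbaab' (i=9, period=25)
emit factor 3: 'a' (i=34, period=1)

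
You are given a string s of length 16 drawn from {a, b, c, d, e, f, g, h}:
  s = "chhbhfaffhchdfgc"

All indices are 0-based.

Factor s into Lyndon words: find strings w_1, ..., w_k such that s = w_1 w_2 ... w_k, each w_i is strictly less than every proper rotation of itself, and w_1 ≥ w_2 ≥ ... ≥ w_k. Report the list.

["chh", "bhf", "affhchdfgc"]

emit factor 1: 'chh' (i=0, period=3)
emit factor 2: 'bhf' (i=3, period=3)
emit factor 3: 'affhchdfgc' (i=6, period=10)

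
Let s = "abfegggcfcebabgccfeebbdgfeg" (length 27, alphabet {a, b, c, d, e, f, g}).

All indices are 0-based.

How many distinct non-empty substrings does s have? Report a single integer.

349

rank→(start, suffix):
  0 → (0, 'abfegggcfcebabgccfeebbdgfeg')
  1 → (12, 'abgccfeebbdgfeg')
  2 → (11, 'babgccfeebbdgfeg')
  3 → (20, 'bbdgfeg')
  4 → (21, 'bdgfeg')
  5 → (1, 'bfegggcfcebabgccfeebbdgfeg')
  6 → (13, 'bgccfeebbdgfeg')
  7 → (15, 'ccfeebbdgfeg')
  8 → (9, 'cebabgccfeebbdgfeg')
  9 → (7, 'cfcebabgccfeebbdgfeg')
  10 → (16, 'cfeebbdgfeg')
  11 → (22, 'dgfeg')
  12 → (10, 'ebabgccfeebbdgfeg')
  13 → (19, 'ebbdgfeg')
  14 → (18, 'eebbdgfeg')
  15 → (25, 'eg')
  16 → (3, 'egggcfcebabgccfeebbdgfeg')
  17 → (8, 'fcebabgccfeebbdgfeg')
  18 → (17, 'feebbdgfeg')
  19 → (24, 'feg')
  20 → (2, 'fegggcfcebabgccfeebbdgfeg')
  21 → (26, 'g')
  22 → (14, 'gccfeebbdgfeg')
  23 → (6, 'gcfcebabgccfeebbdgfeg')
  24 → (23, 'gfeg')
  25 → (5, 'ggcfcebabgccfeebbdgfeg')
  26 → (4, 'gggcfcebabgccfeebbdgfeg')

SA = [0, 12, 11, 20, 21, 1, 13, 15, 9, 7, 16, 22, 10, 19, 18, 25, 3, 8, 17, 24, 2, 26, 14, 6, 23, 5, 4]
rank  pair      lcp
   1  s[0:],s[12:]  2  'ab'
   2  s[12:],s[11:]  0  ''
   3  s[11:],s[20:]  1  'b'
   4  s[20:],s[21:]  1  'b'
   5  s[21:],s[1:]  1  'b'
   6  s[1:],s[13:]  1  'b'
   7  s[13:],s[15:]  0  ''
   8  s[15:],s[9:]  1  'c'
   9  s[9:],s[7:]  1  'c'
  10  s[7:],s[16:]  2  'cf'
  11  s[16:],s[22:]  0  ''
  12  s[22:],s[10:]  0  ''
  13  s[10:],s[19:]  2  'eb'
  14  s[19:],s[18:]  1  'e'
  15  s[18:],s[25:]  1  'e'
  16  s[25:],s[3:]  2  'eg'
  17  s[3:],s[8:]  0  ''
  18  s[8:],s[17:]  1  'f'
  19  s[17:],s[24:]  2  'fe'
  20  s[24:],s[2:]  3  'feg'
  21  s[2:],s[26:]  0  ''
  22  s[26:],s[14:]  1  'g'
  23  s[14:],s[6:]  2  'gc'
  24  s[6:],s[23:]  1  'g'
  25  s[23:],s[5:]  1  'g'
  26  s[5:],s[4:]  2  'gg'

n(n+1)/2 = 27·28/2 = 378
Σ LCP = 0 + 2 + 0 + 1 + 1 + 1 + 1 + 0 + 1 + 1 + 2 + 0 + 0 + 2 + 1 + 1 + 2 + 0 + 1 + 2 + 3 + 0 + 1 + 2 + 1 + 1 + 2 = 29
distinct = 378 − 29 = 349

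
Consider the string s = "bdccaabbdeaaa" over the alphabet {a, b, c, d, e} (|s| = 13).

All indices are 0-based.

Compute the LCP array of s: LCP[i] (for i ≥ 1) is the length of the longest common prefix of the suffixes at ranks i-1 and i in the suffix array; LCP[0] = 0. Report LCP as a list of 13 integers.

sorted suffixes:
  #0 SA[0]=12  'a'
  #1 SA[1]=11  'aa'
  #2 SA[2]=10  'aaa'
  #3 SA[3]=4  'aabbdeaaa'
  #4 SA[4]=5  'abbdeaaa'
  #5 SA[5]=6  'bbdeaaa'
  #6 SA[6]=0  'bdccaabbdeaaa'
  #7 SA[7]=7  'bdeaaa'
  #8 SA[8]=3  'caabbdeaaa'
  #9 SA[9]=2  'ccaabbdeaaa'
  #10 SA[10]=1  'dccaabbdeaaa'
  #11 SA[11]=8  'deaaa'
  #12 SA[12]=9  'eaaa'

SA = [12, 11, 10, 4, 5, 6, 0, 7, 3, 2, 1, 8, 9]
i: (SA[i-1],SA[i]) lcp shared
  1: (12,11) 1 'a'
  2: (11,10) 2 'aa'
  3: (10,4) 2 'aa'
  4: (4,5) 1 'a'
  5: (5,6) 0 ''
  6: (6,0) 1 'b'
  7: (0,7) 2 'bd'
  8: (7,3) 0 ''
  9: (3,2) 1 'c'
  10: (2,1) 0 ''
  11: (1,8) 1 'd'
  12: (8,9) 0 ''

[0, 1, 2, 2, 1, 0, 1, 2, 0, 1, 0, 1, 0]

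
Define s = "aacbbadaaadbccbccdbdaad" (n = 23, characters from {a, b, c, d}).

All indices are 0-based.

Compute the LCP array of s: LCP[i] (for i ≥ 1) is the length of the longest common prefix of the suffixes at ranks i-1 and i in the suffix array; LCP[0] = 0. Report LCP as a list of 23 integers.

rank→(start, suffix):
  0 → (7, 'aaadbccbccdbdaad')
  1 → (0, 'aacbbadaaadbccbccdbdaad')
  2 → (20, 'aad')
  3 → (8, 'aadbccbccdbdaad')
  4 → (1, 'acbbadaaadbccbccdbdaad')
  5 → (21, 'ad')
  6 → (5, 'adaaadbccbccdbdaad')
  7 → (9, 'adbccbccdbdaad')
  8 → (4, 'badaaadbccbccdbdaad')
  9 → (3, 'bbadaaadbccbccdbdaad')
  10 → (11, 'bccbccdbdaad')
  11 → (14, 'bccdbdaad')
  12 → (18, 'bdaad')
  13 → (2, 'cbbadaaadbccbccdbdaad')
  14 → (13, 'cbccdbdaad')
  15 → (12, 'ccbccdbdaad')
  16 → (15, 'ccdbdaad')
  17 → (16, 'cdbdaad')
  18 → (22, 'd')
  19 → (6, 'daaadbccbccdbdaad')
  20 → (19, 'daad')
  21 → (10, 'dbccbccdbdaad')
  22 → (17, 'dbdaad')

SA = [7, 0, 20, 8, 1, 21, 5, 9, 4, 3, 11, 14, 18, 2, 13, 12, 15, 16, 22, 6, 19, 10, 17]
i: (SA[i-1],SA[i]) lcp shared
  1: (7,0) 2 'aa'
  2: (0,20) 2 'aa'
  3: (20,8) 3 'aad'
  4: (8,1) 1 'a'
  5: (1,21) 1 'a'
  6: (21,5) 2 'ad'
  7: (5,9) 2 'ad'
  8: (9,4) 0 ''
  9: (4,3) 1 'b'
  10: (3,11) 1 'b'
  11: (11,14) 3 'bcc'
  12: (14,18) 1 'b'
  13: (18,2) 0 ''
  14: (2,13) 2 'cb'
  15: (13,12) 1 'c'
  16: (12,15) 2 'cc'
  17: (15,16) 1 'c'
  18: (16,22) 0 ''
  19: (22,6) 1 'd'
  20: (6,19) 3 'daa'
  21: (19,10) 1 'd'
  22: (10,17) 2 'db'

[0, 2, 2, 3, 1, 1, 2, 2, 0, 1, 1, 3, 1, 0, 2, 1, 2, 1, 0, 1, 3, 1, 2]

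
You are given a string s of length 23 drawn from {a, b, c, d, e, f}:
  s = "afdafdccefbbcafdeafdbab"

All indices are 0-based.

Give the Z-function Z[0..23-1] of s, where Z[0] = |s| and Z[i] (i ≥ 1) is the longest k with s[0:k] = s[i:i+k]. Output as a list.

Z[0]=23
i=1: i≥r, start 0; Z[1]=0
i=2: i≥r, start 0; Z[2]=0
i=3: i≥r, start 0; Z[3]=3 grow→box=[3,6)
i=4: min(r-i=2, Z[1]=0)=0; Z[4]=0
i=5: min(r-i=1, Z[2]=0)=0; Z[5]=0
i=6: i≥r, start 0; Z[6]=0
i=7: i≥r, start 0; Z[7]=0
i=8: i≥r, start 0; Z[8]=0
i=9: i≥r, start 0; Z[9]=0
i=10: i≥r, start 0; Z[10]=0
i=11: i≥r, start 0; Z[11]=0
i=12: i≥r, start 0; Z[12]=0
i=13: i≥r, start 0; Z[13]=3 grow→box=[13,16)
i=14: min(r-i=2, Z[1]=0)=0; Z[14]=0
i=15: min(r-i=1, Z[2]=0)=0; Z[15]=0
i=16: i≥r, start 0; Z[16]=0
i=17: i≥r, start 0; Z[17]=3 grow→box=[17,20)
i=18: min(r-i=2, Z[1]=0)=0; Z[18]=0
i=19: min(r-i=1, Z[2]=0)=0; Z[19]=0
i=20: i≥r, start 0; Z[20]=0
i=21: i≥r, start 0; Z[21]=1 grow→box=[21,22)
i=22: i≥r, start 0; Z[22]=0

[23, 0, 0, 3, 0, 0, 0, 0, 0, 0, 0, 0, 0, 3, 0, 0, 0, 3, 0, 0, 0, 1, 0]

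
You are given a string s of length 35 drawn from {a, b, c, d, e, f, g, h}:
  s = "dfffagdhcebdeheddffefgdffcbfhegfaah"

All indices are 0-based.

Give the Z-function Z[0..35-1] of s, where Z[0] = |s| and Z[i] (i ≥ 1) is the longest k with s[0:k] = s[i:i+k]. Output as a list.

Z[0]=35
i=1: outside box; Z[1]=0
i=2: outside box; Z[2]=0
i=3: outside box; Z[3]=0
i=4: outside box; Z[4]=0
i=5: outside box; Z[5]=0
i=6: outside box; Z[6]=1 extend→box=[6,7)
i=7: outside box; Z[7]=0
i=8: outside box; Z[8]=0
i=9: outside box; Z[9]=0
i=10: outside box; Z[10]=0
i=11: outside box; Z[11]=1 extend→box=[11,12)
i=12: outside box; Z[12]=0
i=13: outside box; Z[13]=0
i=14: outside box; Z[14]=0
i=15: outside box; Z[15]=1 extend→box=[15,16)
i=16: outside box; Z[16]=3 extend→box=[16,19)
i=17: min(r-i=2, Z[1]=0)=0; Z[17]=0
i=18: min(r-i=1, Z[2]=0)=0; Z[18]=0
i=19: outside box; Z[19]=0
i=20: outside box; Z[20]=0
i=21: outside box; Z[21]=0
i=22: outside box; Z[22]=3 extend→box=[22,25)
i=23: min(r-i=2, Z[1]=0)=0; Z[23]=0
i=24: min(r-i=1, Z[2]=0)=0; Z[24]=0
i=25: outside box; Z[25]=0
i=26: outside box; Z[26]=0
i=27: outside box; Z[27]=0
i=28: outside box; Z[28]=0
i=29: outside box; Z[29]=0
i=30: outside box; Z[30]=0
i=31: outside box; Z[31]=0
i=32: outside box; Z[32]=0
i=33: outside box; Z[33]=0
i=34: outside box; Z[34]=0

[35, 0, 0, 0, 0, 0, 1, 0, 0, 0, 0, 1, 0, 0, 0, 1, 3, 0, 0, 0, 0, 0, 3, 0, 0, 0, 0, 0, 0, 0, 0, 0, 0, 0, 0]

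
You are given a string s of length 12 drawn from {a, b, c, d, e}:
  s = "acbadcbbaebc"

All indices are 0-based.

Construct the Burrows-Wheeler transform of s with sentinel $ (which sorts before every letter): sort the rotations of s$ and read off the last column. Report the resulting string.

rank  rotation       last
    0  $acbadcbbaebc  c
    1  acbadcbbaebc$  $
    2  adcbbaebc$acb  b
    3  aebc$acbadcbb  b
    4  badcbbaebc$ac  c
    5  baebc$acbadcb  b
    6  bbaebc$acbadc  c
    7  bc$acbadcbbae  e
    8  c$acbadcbbaeb  b
    9  cbadcbbaebc$a  a
   10  cbbaebc$acbad  d
   11  dcbbaebc$acba  a
   12  ebc$acbadcbba  a

c$bbcbcebadaa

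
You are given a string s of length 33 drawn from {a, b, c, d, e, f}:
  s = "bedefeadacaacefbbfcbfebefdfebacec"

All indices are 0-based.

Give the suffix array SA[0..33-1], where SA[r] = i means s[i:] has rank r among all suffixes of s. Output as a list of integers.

rank→(start, suffix):
  0 → (10, 'aacefbbfcbfebefdfebacec')
  1 → (8, 'acaacefbbfcbfebefdfebacec')
  2 → (29, 'acec')
  3 → (11, 'acefbbfcbfebefdfebacec')
  4 → (6, 'adacaacefbbfcbfebefdfebacec')
  5 → (28, 'bacec')
  6 → (15, 'bbfcbfebefdfebacec')
  7 → (0, 'bedefeadacaacefbbfcbfebefdfebacec')
  8 → (22, 'befdfebacec')
  9 → (16, 'bfcbfebefdfebacec')
  10 → (19, 'bfebefdfebacec')
  11 → (32, 'c')
  12 → (9, 'caacefbbfcbfebefdfebacec')
  13 → (18, 'cbfebefdfebacec')
  14 → (30, 'cec')
  15 → (12, 'cefbbfcbfebefdfebacec')
  16 → (7, 'dacaacefbbfcbfebefdfebacec')
  17 → (2, 'defeadacaacefbbfcbfebefdfebacec')
  18 → (25, 'dfebacec')
  19 → (5, 'eadacaacefbbfcbfebefdfebacec')
  20 → (27, 'ebacec')
  21 → (21, 'ebefdfebacec')
  22 → (31, 'ec')
  23 → (1, 'edefeadacaacefbbfcbfebefdfebacec')
  24 → (13, 'efbbfcbfebefdfebacec')
  25 → (23, 'efdfebacec')
  26 → (3, 'efeadacaacefbbfcbfebefdfebacec')
  27 → (14, 'fbbfcbfebefdfebacec')
  28 → (17, 'fcbfebefdfebacec')
  29 → (24, 'fdfebacec')
  30 → (4, 'feadacaacefbbfcbfebefdfebacec')
  31 → (26, 'febacec')
  32 → (20, 'febefdfebacec')

[10, 8, 29, 11, 6, 28, 15, 0, 22, 16, 19, 32, 9, 18, 30, 12, 7, 2, 25, 5, 27, 21, 31, 1, 13, 23, 3, 14, 17, 24, 4, 26, 20]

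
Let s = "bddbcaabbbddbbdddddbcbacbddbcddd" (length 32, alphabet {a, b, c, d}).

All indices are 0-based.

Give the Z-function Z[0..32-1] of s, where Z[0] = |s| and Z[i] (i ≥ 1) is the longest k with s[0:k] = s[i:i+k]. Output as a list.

Z[0]=32
i=1: i≥r, start 0; Z[1]=0
i=2: i≥r, start 0; Z[2]=0
i=3: i≥r, start 0; Z[3]=1 extend→box=[3,4)
i=4: i≥r, start 0; Z[4]=0
i=5: i≥r, start 0; Z[5]=0
i=6: i≥r, start 0; Z[6]=0
i=7: i≥r, start 0; Z[7]=1 extend→box=[7,8)
i=8: i≥r, start 0; Z[8]=1 extend→box=[8,9)
i=9: i≥r, start 0; Z[9]=4 extend→box=[9,13)
i=10: min(r-i=3, Z[1]=0)=0; Z[10]=0
i=11: min(r-i=2, Z[2]=0)=0; Z[11]=0
i=12: min(r-i=1, Z[3]=1)=1; Z[12]=1
i=13: i≥r, start 0; Z[13]=3 extend→box=[13,16)
i=14: min(r-i=2, Z[1]=0)=0; Z[14]=0
i=15: min(r-i=1, Z[2]=0)=0; Z[15]=0
i=16: i≥r, start 0; Z[16]=0
i=17: i≥r, start 0; Z[17]=0
i=18: i≥r, start 0; Z[18]=0
i=19: i≥r, start 0; Z[19]=1 extend→box=[19,20)
i=20: i≥r, start 0; Z[20]=0
i=21: i≥r, start 0; Z[21]=1 extend→box=[21,22)
i=22: i≥r, start 0; Z[22]=0
i=23: i≥r, start 0; Z[23]=0
i=24: i≥r, start 0; Z[24]=5 extend→box=[24,29)
i=25: min(r-i=4, Z[1]=0)=0; Z[25]=0
i=26: min(r-i=3, Z[2]=0)=0; Z[26]=0
i=27: min(r-i=2, Z[3]=1)=1; Z[27]=1
i=28: min(r-i=1, Z[4]=0)=0; Z[28]=0
i=29: i≥r, start 0; Z[29]=0
i=30: i≥r, start 0; Z[30]=0
i=31: i≥r, start 0; Z[31]=0

[32, 0, 0, 1, 0, 0, 0, 1, 1, 4, 0, 0, 1, 3, 0, 0, 0, 0, 0, 1, 0, 1, 0, 0, 5, 0, 0, 1, 0, 0, 0, 0]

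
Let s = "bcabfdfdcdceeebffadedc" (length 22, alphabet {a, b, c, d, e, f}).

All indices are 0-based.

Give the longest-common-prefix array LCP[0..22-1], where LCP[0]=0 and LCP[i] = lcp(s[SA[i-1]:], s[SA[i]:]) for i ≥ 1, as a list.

[0, 1, 0, 1, 2, 0, 1, 1, 1, 0, 2, 2, 1, 1, 0, 1, 1, 2, 0, 1, 2, 1]

rank→(start, suffix):
  0 → (2, 'abfdfdcdceeebffadedc')
  1 → (17, 'adedc')
  2 → (0, 'bcabfdfdcdceeebffadedc')
  3 → (3, 'bfdfdcdceeebffadedc')
  4 → (14, 'bffadedc')
  5 → (21, 'c')
  6 → (1, 'cabfdfdcdceeebffadedc')
  7 → (8, 'cdceeebffadedc')
  8 → (10, 'ceeebffadedc')
  9 → (20, 'dc')
  10 → (7, 'dcdceeebffadedc')
  11 → (9, 'dceeebffadedc')
  12 → (18, 'dedc')
  13 → (5, 'dfdcdceeebffadedc')
  14 → (13, 'ebffadedc')
  15 → (19, 'edc')
  16 → (12, 'eebffadedc')
  17 → (11, 'eeebffadedc')
  18 → (16, 'fadedc')
  19 → (6, 'fdcdceeebffadedc')
  20 → (4, 'fdfdcdceeebffadedc')
  21 → (15, 'ffadedc')

SA = [2, 17, 0, 3, 14, 21, 1, 8, 10, 20, 7, 9, 18, 5, 13, 19, 12, 11, 16, 6, 4, 15]
rank  pair      lcp
   1  s[2:],s[17:]  1  'a'
   2  s[17:],s[0:]  0  ''
   3  s[0:],s[3:]  1  'b'
   4  s[3:],s[14:]  2  'bf'
   5  s[14:],s[21:]  0  ''
   6  s[21:],s[1:]  1  'c'
   7  s[1:],s[8:]  1  'c'
   8  s[8:],s[10:]  1  'c'
   9  s[10:],s[20:]  0  ''
  10  s[20:],s[7:]  2  'dc'
  11  s[7:],s[9:]  2  'dc'
  12  s[9:],s[18:]  1  'd'
  13  s[18:],s[5:]  1  'd'
  14  s[5:],s[13:]  0  ''
  15  s[13:],s[19:]  1  'e'
  16  s[19:],s[12:]  1  'e'
  17  s[12:],s[11:]  2  'ee'
  18  s[11:],s[16:]  0  ''
  19  s[16:],s[6:]  1  'f'
  20  s[6:],s[4:]  2  'fd'
  21  s[4:],s[15:]  1  'f'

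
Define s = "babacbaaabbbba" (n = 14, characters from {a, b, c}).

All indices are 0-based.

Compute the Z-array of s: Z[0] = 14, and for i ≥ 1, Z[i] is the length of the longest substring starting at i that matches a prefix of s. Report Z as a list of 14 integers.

Z[0]=14
i=1: i≥r, start 0; Z[1]=0
i=2: i≥r, start 0; Z[2]=2 scan→box=[2,4)
i=3: min(r-i=1, Z[1]=0)=0; Z[3]=0
i=4: i≥r, start 0; Z[4]=0
i=5: i≥r, start 0; Z[5]=2 scan→box=[5,7)
i=6: min(r-i=1, Z[1]=0)=0; Z[6]=0
i=7: i≥r, start 0; Z[7]=0
i=8: i≥r, start 0; Z[8]=0
i=9: i≥r, start 0; Z[9]=1 scan→box=[9,10)
i=10: i≥r, start 0; Z[10]=1 scan→box=[10,11)
i=11: i≥r, start 0; Z[11]=1 scan→box=[11,12)
i=12: i≥r, start 0; Z[12]=2 scan→box=[12,14)
i=13: min(r-i=1, Z[1]=0)=0; Z[13]=0

[14, 0, 2, 0, 0, 2, 0, 0, 0, 1, 1, 1, 2, 0]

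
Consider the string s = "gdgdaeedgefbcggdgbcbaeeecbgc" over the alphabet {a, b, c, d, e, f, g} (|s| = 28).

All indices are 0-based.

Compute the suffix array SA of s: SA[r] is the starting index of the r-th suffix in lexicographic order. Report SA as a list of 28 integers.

rank | idx | suffix
   0 |   4 | aeedgefbcggdgbcbaeeecbgc
   1 |  20 | aeeecbgc
   2 |  19 | baeeecbgc
   3 |  17 | bcbaeeecbgc
   4 |  11 | bcggdgbcbaeeecbgc
   5 |  25 | bgc
   6 |  27 | c
   7 |  18 | cbaeeecbgc
   8 |  24 | cbgc
   9 |  12 | cggdgbcbaeeecbgc
  10 |   3 | daeedgefbcggdgbcbaeeecbgc
  11 |  15 | dgbcbaeeecbgc
  12 |   1 | dgdaeedgefbcggdgbcbaeeecbgc
  13 |   7 | dgefbcggdgbcbaeeecbgc
  14 |  23 | ecbgc
  15 |   6 | edgefbcggdgbcbaeeecbgc
  16 |  22 | eecbgc
  17 |   5 | eedgefbcggdgbcbaeeecbgc
  18 |  21 | eeecbgc
  19 |   9 | efbcggdgbcbaeeecbgc
  20 |  10 | fbcggdgbcbaeeecbgc
  21 |  16 | gbcbaeeecbgc
  22 |  26 | gc
  23 |   2 | gdaeedgefbcggdgbcbaeeecbgc
  24 |  14 | gdgbcbaeeecbgc
  25 |   0 | gdgdaeedgefbcggdgbcbaeeecbgc
  26 |   8 | gefbcggdgbcbaeeecbgc
  27 |  13 | ggdgbcbaeeecbgc

[4, 20, 19, 17, 11, 25, 27, 18, 24, 12, 3, 15, 1, 7, 23, 6, 22, 5, 21, 9, 10, 16, 26, 2, 14, 0, 8, 13]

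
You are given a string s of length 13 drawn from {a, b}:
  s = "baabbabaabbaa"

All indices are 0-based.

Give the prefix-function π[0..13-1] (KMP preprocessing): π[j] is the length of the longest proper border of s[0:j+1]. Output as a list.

π[0] = 0
j=1 s[j]='a': π[1]=0 (border '')
j=2 s[j]='a': π[2]=0 (border '')
j=3 s[j]='b': π[3]=1 (border 'b')
j=4 s[j]='b': k: 1→0; π[4]=1 (border 'b')
j=5 s[j]='a': π[5]=2 (border 'ba')
j=6 s[j]='b': k: 2→0; π[6]=1 (border 'b')
j=7 s[j]='a': π[7]=2 (border 'ba')
j=8 s[j]='a': π[8]=3 (border 'baa')
j=9 s[j]='b': π[9]=4 (border 'baab')
j=10 s[j]='b': π[10]=5 (border 'baabb')
j=11 s[j]='a': π[11]=6 (border 'baabba')
j=12 s[j]='a': k: 6→2; π[12]=3 (border 'baa')

[0, 0, 0, 1, 1, 2, 1, 2, 3, 4, 5, 6, 3]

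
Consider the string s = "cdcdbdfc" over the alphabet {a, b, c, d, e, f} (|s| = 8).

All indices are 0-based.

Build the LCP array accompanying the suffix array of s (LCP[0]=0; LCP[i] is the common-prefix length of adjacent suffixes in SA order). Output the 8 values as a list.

[0, 0, 1, 2, 0, 1, 1, 0]

rank→(start, suffix):
  0 → (4, 'bdfc')
  1 → (7, 'c')
  2 → (2, 'cdbdfc')
  3 → (0, 'cdcdbdfc')
  4 → (3, 'dbdfc')
  5 → (1, 'dcdbdfc')
  6 → (5, 'dfc')
  7 → (6, 'fc')

SA = [4, 7, 2, 0, 3, 1, 5, 6]
[i] adj suffixes → lcp
  [1] 4/7 → 0 ('')
  [2] 7/2 → 1 ('c')
  [3] 2/0 → 2 ('cd')
  [4] 0/3 → 0 ('')
  [5] 3/1 → 1 ('d')
  [6] 1/5 → 1 ('d')
  [7] 5/6 → 0 ('')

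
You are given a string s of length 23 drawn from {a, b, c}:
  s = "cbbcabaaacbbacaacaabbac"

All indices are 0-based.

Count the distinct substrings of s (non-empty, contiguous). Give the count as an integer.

sorted suffixes:
  #0 SA[0]=6  'aaacbbacaacaabbac'
  #1 SA[1]=17  'aabbac'
  #2 SA[2]=14  'aacaabbac'
  #3 SA[3]=7  'aacbbacaacaabbac'
  #4 SA[4]=4  'abaaacbbacaacaabbac'
  #5 SA[5]=18  'abbac'
  #6 SA[6]=21  'ac'
  #7 SA[7]=15  'acaabbac'
  #8 SA[8]=12  'acaacaabbac'
  #9 SA[9]=8  'acbbacaacaabbac'
  #10 SA[10]=5  'baaacbbacaacaabbac'
  #11 SA[11]=20  'bac'
  #12 SA[12]=11  'bacaacaabbac'
  #13 SA[13]=19  'bbac'
  #14 SA[14]=10  'bbacaacaabbac'
  #15 SA[15]=1  'bbcabaaacbbacaacaabbac'
  #16 SA[16]=2  'bcabaaacbbacaacaabbac'
  #17 SA[17]=22  'c'
  #18 SA[18]=16  'caabbac'
  #19 SA[19]=13  'caacaabbac'
  #20 SA[20]=3  'cabaaacbbacaacaabbac'
  #21 SA[21]=9  'cbbacaacaabbac'
  #22 SA[22]=0  'cbbcabaaacbbacaacaabbac'

SA = [6, 17, 14, 7, 4, 18, 21, 15, 12, 8, 5, 20, 11, 19, 10, 1, 2, 22, 16, 13, 3, 9, 0]
i: (SA[i-1],SA[i]) lcp shared
  1: (6,17) 2 'aa'
  2: (17,14) 2 'aa'
  3: (14,7) 3 'aac'
  4: (7,4) 1 'a'
  5: (4,18) 2 'ab'
  6: (18,21) 1 'a'
  7: (21,15) 2 'ac'
  8: (15,12) 4 'acaa'
  9: (12,8) 2 'ac'
  10: (8,5) 0 ''
  11: (5,20) 2 'ba'
  12: (20,11) 3 'bac'
  13: (11,19) 1 'b'
  14: (19,10) 4 'bbac'
  15: (10,1) 2 'bb'
  16: (1,2) 1 'b'
  17: (2,22) 0 ''
  18: (22,16) 1 'c'
  19: (16,13) 3 'caa'
  20: (13,3) 2 'ca'
  21: (3,9) 1 'c'
  22: (9,0) 3 'cbb'

n(n+1)/2 = 23·24/2 = 276
Σ LCP = 0 + 2 + 2 + 3 + 1 + 2 + 1 + 2 + 4 + 2 + 0 + 2 + 3 + 1 + 4 + 2 + 1 + 0 + 1 + 3 + 2 + 1 + 3 = 42
distinct = 276 − 42 = 234

234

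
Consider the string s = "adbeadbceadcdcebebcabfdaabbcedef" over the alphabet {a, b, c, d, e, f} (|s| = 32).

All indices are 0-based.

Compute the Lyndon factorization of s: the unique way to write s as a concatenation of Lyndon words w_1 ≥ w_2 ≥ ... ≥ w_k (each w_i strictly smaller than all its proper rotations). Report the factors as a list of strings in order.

emit factor 1: 'adbe' (i=0, period=4)
emit factor 2: 'adbceadcdcebebc' (i=4, period=15)
emit factor 3: 'abfd' (i=19, period=4)
emit factor 4: 'aabbcedef' (i=23, period=9)

["adbe", "adbceadcdcebebc", "abfd", "aabbcedef"]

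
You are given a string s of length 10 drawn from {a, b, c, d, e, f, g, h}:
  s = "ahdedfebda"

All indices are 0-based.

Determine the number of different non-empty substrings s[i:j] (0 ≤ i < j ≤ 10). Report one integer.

51

rank→(start, suffix):
  0 → (9, 'a')
  1 → (0, 'ahdedfebda')
  2 → (7, 'bda')
  3 → (8, 'da')
  4 → (2, 'dedfebda')
  5 → (4, 'dfebda')
  6 → (6, 'ebda')
  7 → (3, 'edfebda')
  8 → (5, 'febda')
  9 → (1, 'hdedfebda')

SA = [9, 0, 7, 8, 2, 4, 6, 3, 5, 1]
[i] adj suffixes → lcp
  [1] 9/0 → 1 ('a')
  [2] 0/7 → 0 ('')
  [3] 7/8 → 0 ('')
  [4] 8/2 → 1 ('d')
  [5] 2/4 → 1 ('d')
  [6] 4/6 → 0 ('')
  [7] 6/3 → 1 ('e')
  [8] 3/5 → 0 ('')
  [9] 5/1 → 0 ('')

n(n+1)/2 = 10·11/2 = 55
Σ LCP = 0 + 1 + 0 + 0 + 1 + 1 + 0 + 1 + 0 + 0 = 4
distinct = 55 − 4 = 51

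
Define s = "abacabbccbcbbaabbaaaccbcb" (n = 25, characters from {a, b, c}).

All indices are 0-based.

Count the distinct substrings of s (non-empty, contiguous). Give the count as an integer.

sorted suffixes:
  #0 SA[0]=17  'aaaccbcb'
  #1 SA[1]=13  'aabbaaaccbcb'
  #2 SA[2]=18  'aaccbcb'
  #3 SA[3]=0  'abacabbccbcbbaabbaaaccbcb'
  #4 SA[4]=14  'abbaaaccbcb'
  #5 SA[5]=4  'abbccbcbbaabbaaaccbcb'
  #6 SA[6]=2  'acabbccbcbbaabbaaaccbcb'
  #7 SA[7]=19  'accbcb'
  #8 SA[8]=24  'b'
  #9 SA[9]=16  'baaaccbcb'
  #10 SA[10]=12  'baabbaaaccbcb'
  #11 SA[11]=1  'bacabbccbcbbaabbaaaccbcb'
  #12 SA[12]=15  'bbaaaccbcb'
  #13 SA[13]=11  'bbaabbaaaccbcb'
  #14 SA[14]=5  'bbccbcbbaabbaaaccbcb'
  #15 SA[15]=22  'bcb'
  #16 SA[16]=9  'bcbbaabbaaaccbcb'
  #17 SA[17]=6  'bccbcbbaabbaaaccbcb'
  #18 SA[18]=3  'cabbccbcbbaabbaaaccbcb'
  #19 SA[19]=23  'cb'
  #20 SA[20]=10  'cbbaabbaaaccbcb'
  #21 SA[21]=21  'cbcb'
  #22 SA[22]=8  'cbcbbaabbaaaccbcb'
  #23 SA[23]=20  'ccbcb'
  #24 SA[24]=7  'ccbcbbaabbaaaccbcb'

SA = [17, 13, 18, 0, 14, 4, 2, 19, 24, 16, 12, 1, 15, 11, 5, 22, 9, 6, 3, 23, 10, 21, 8, 20, 7]
rank  pair      lcp
   1  s[17:],s[13:]  2  'aa'
   2  s[13:],s[18:]  2  'aa'
   3  s[18:],s[0:]  1  'a'
   4  s[0:],s[14:]  2  'ab'
   5  s[14:],s[4:]  3  'abb'
   6  s[4:],s[2:]  1  'a'
   7  s[2:],s[19:]  2  'ac'
   8  s[19:],s[24:]  0  ''
   9  s[24:],s[16:]  1  'b'
  10  s[16:],s[12:]  3  'baa'
  11  s[12:],s[1:]  2  'ba'
  12  s[1:],s[15:]  1  'b'
  13  s[15:],s[11:]  4  'bbaa'
  14  s[11:],s[5:]  2  'bb'
  15  s[5:],s[22:]  1  'b'
  16  s[22:],s[9:]  3  'bcb'
  17  s[9:],s[6:]  2  'bc'
  18  s[6:],s[3:]  0  ''
  19  s[3:],s[23:]  1  'c'
  20  s[23:],s[10:]  2  'cb'
  21  s[10:],s[21:]  2  'cb'
  22  s[21:],s[8:]  4  'cbcb'
  23  s[8:],s[20:]  1  'c'
  24  s[20:],s[7:]  5  'ccbcb'

n(n+1)/2 = 25·26/2 = 325
Σ LCP = 0 + 2 + 2 + 1 + 2 + 3 + 1 + 2 + 0 + 1 + 3 + 2 + 1 + 4 + 2 + 1 + 3 + 2 + 0 + 1 + 2 + 2 + 4 + 1 + 5 = 47
distinct = 325 − 47 = 278

278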